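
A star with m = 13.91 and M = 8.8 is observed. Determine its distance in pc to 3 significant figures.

105 pc

m − M = 5 log₁₀(d/10 pc)
13.91 − (8.8) = 5.11 = 5 log₁₀(d/10)
d = 10 × 10^(5.11/5) = 10 × 10^1.022 = 105.2 pc.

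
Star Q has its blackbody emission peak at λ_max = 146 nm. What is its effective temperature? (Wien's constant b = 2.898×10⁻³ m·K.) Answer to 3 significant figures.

1.98×10^4 K

T = b/λ_max = 2.898×10⁻³ / (146×10⁻⁹) = 1.985×10^4 K.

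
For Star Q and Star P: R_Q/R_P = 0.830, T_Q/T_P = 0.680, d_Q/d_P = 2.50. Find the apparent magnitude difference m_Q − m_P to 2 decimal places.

L_Q/L_P = (0.830)²(0.680)⁴ = 0.1473.
F_Q/F_P = (L_Q/L_P)/(d_Q/d_P)² = 0.1473/6.250 = 0.02357.
m_Q − m_P = −2.5 log₁₀(0.02357) = 4.07.

4.07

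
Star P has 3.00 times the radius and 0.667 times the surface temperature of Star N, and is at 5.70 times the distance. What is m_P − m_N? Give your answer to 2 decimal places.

L_P/L_N = (3.00)²(0.667)⁴ = 1.781.
F_P/F_N = (L_P/L_N)/(d_P/d_N)² = 1.781/32.49 = 0.05483.
m_P − m_N = −2.5 log₁₀(0.05483) = 3.15.

3.15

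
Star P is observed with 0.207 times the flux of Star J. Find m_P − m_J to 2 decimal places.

m_P − m_J = −2.5 log₁₀(F_P/F_J) = −2.5 log₁₀(0.207) = −2.5 × (-0.684) = 1.710.

1.71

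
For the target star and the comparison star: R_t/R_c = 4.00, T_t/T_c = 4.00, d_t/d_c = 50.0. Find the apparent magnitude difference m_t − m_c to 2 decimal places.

L_t/L_c = (4.00)²(4.00)⁴ = 4096.
F_t/F_c = (L_t/L_c)/(d_t/d_c)² = 4096/2500 = 1.638.
m_t − m_c = −2.5 log₁₀(1.638) = -0.54.

-0.54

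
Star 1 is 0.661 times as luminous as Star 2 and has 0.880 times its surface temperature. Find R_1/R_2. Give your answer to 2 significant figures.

1.0

L ∝ R²T⁴ gives R ∝ √L / T², so
R_1/R_2 = √(0.661) / (0.880)² = 0.8130 / 0.7744 = 1.050.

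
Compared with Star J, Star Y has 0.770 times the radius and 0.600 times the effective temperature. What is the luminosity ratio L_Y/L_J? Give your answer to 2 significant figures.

From the Stefan–Boltzmann law, L ∝ R²T⁴, so
L_Y/L_J = (R_Y/R_J)² (T_Y/T_J)⁴ = (0.770)² × (0.600)⁴ = 0.5929 × 0.1296 = 0.07684.

0.077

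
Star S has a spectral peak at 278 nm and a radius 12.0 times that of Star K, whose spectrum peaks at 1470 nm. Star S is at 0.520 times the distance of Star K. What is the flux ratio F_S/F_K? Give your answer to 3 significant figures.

4.16×10^5

Wien's law: T_S/T_K = λ_K/λ_S = 1470/278 = 5.288.
L_S/L_K = (R_S/R_K)²(T_S/T_K)⁴ = (12.0)²(5.288)⁴ = 1.126×10^5.
F_S/F_K = (L_S/L_K)/(d_S/d_K)² = 1.126×10^5/(0.520)² = 4.163×10^5.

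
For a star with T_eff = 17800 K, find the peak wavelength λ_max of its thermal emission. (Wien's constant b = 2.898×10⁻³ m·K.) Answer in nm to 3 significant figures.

163 nm

λ_max = b/T = 2.898×10⁻³ / 17800 = 1.63×10^-7 m = 162.8 nm.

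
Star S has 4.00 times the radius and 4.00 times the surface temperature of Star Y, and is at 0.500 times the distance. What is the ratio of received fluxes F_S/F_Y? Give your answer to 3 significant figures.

1.64×10^4

L_S/L_Y = (R_S/R_Y)²(T_S/T_Y)⁴ = (4.00)² × (4.00)⁴ = 4096.
F_S/F_Y = (L_S/L_Y)/(d_S/d_Y)² = 4096 / (0.500)² = 1.638×10^4.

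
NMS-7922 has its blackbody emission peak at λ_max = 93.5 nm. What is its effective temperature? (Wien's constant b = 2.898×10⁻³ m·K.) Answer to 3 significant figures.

T = b/λ_max = 2.898×10⁻³ / (93.5×10⁻⁹) = 3.099×10^4 K.

3.10×10^4 K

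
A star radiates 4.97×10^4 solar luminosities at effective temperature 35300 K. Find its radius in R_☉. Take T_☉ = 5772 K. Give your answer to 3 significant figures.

5.96 R_☉

R/R_☉ = √(L/L_☉) / (T/T_☉)² = √(4.97×10^4) / (6.116)²
       = 222.9 / 37.40 = 5.960.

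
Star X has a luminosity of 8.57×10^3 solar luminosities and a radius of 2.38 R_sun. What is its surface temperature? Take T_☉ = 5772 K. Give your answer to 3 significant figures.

3.60×10^4 K

T/T_☉ = (L/L_☉)^(1/4) / (R/R_☉)^(1/2)
T = 5772 × (8.57×10^3)^(1/4) / √(2.38) = 5772 × 9.622 / 1.543 = 3.600×10^4 K.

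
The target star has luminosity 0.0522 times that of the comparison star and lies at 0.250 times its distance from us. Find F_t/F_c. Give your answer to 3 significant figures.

F = L/(4πd²), so F_t/F_c = (L_t/L_c) / (d_t/d_c)²
= 0.0522 / (0.250)² = 0.0522 / 0.06250 = 0.8352.

0.835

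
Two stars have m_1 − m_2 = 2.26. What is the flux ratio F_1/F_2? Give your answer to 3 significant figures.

F_1/F_2 = 10^(−(m_1 − m_2)/2.5) = 10^(-2.26/2.5) = 10^-0.904 = 0.1247.

0.125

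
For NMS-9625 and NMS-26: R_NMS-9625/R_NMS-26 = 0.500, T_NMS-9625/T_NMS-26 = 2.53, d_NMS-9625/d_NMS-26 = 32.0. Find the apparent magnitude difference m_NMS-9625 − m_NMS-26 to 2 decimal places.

5.00

L_NMS-9625/L_NMS-26 = (0.500)²(2.53)⁴ = 10.24.
F_NMS-9625/F_NMS-26 = (L_NMS-9625/L_NMS-26)/(d_NMS-9625/d_NMS-26)² = 10.24/1024 = 0.01000.
m_NMS-9625 − m_NMS-26 = −2.5 log₁₀(0.01000) = 5.00.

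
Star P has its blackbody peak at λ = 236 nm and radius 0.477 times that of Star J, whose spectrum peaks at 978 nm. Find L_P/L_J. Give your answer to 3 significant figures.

Wien's law gives T ∝ 1/λ_max, so T_P/T_J = λ_J/λ_P = 978/236 = 4.144.
Then L ∝ R²T⁴ gives L_P/L_J = (0.477)² × (4.144)⁴ = 0.2275 × 294.9 = 67.10.

67.1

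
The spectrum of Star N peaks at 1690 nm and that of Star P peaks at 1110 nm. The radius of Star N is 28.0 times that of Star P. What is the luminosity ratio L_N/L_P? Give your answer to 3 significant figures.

Wien's law gives T ∝ 1/λ_max, so T_N/T_P = λ_P/λ_N = 1110/1690 = 0.6568.
Then L ∝ R²T⁴ gives L_N/L_P = (28.0)² × (0.6568)⁴ = 784.0 × 0.1861 = 145.9.

146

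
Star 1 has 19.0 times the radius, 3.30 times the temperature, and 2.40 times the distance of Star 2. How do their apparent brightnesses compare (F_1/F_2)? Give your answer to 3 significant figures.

7.43×10^3

L_1/L_2 = (R_1/R_2)²(T_1/T_2)⁴ = (19.0)² × (3.30)⁴ = 4.281×10^4.
F_1/F_2 = (L_1/L_2)/(d_1/d_2)² = 4.281×10^4 / (2.40)² = 7433.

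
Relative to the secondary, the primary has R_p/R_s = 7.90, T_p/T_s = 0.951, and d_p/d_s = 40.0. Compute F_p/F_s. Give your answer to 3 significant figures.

0.0319

L_p/L_s = (R_p/R_s)²(T_p/T_s)⁴ = (7.90)² × (0.951)⁴ = 51.05.
F_p/F_s = (L_p/L_s)/(d_p/d_s)² = 51.05 / (40.0)² = 0.03190.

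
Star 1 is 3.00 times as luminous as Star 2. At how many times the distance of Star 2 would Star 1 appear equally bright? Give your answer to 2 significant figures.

1.7

Equal flux requires L_1/d_1² = L_2/d_2², so d_1/d_2 = √(L_1/L_2)
= √(3.00) = 1.732.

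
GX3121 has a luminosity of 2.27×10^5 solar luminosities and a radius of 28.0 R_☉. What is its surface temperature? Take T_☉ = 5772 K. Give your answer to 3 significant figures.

2.38×10^4 K

T/T_☉ = (L/L_☉)^(1/4) / (R/R_☉)^(1/2)
T = 5772 × (2.27×10^5)^(1/4) / √(28.0) = 5772 × 21.83 / 5.292 = 2.381×10^4 K.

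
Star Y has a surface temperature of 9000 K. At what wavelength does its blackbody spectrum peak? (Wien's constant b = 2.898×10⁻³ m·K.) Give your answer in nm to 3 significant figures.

322 nm

λ_max = b/T = 2.898×10⁻³ / 9000 = 3.22×10^-7 m = 322.0 nm.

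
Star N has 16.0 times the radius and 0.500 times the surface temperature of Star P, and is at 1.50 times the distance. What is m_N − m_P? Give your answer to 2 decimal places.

L_N/L_P = (16.0)²(0.500)⁴ = 16.00.
F_N/F_P = (L_N/L_P)/(d_N/d_P)² = 16.00/2.250 = 7.111.
m_N − m_P = −2.5 log₁₀(7.111) = -2.13.

-2.13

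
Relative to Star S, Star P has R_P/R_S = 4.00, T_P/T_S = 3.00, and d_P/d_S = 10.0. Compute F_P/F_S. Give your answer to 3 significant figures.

L_P/L_S = (R_P/R_S)²(T_P/T_S)⁴ = (4.00)² × (3.00)⁴ = 1296.
F_P/F_S = (L_P/L_S)/(d_P/d_S)² = 1296 / (10.0)² = 12.96.

13.0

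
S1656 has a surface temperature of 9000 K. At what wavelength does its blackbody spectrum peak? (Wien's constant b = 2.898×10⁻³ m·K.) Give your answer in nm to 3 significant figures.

λ_max = b/T = 2.898×10⁻³ / 9000 = 3.22×10^-7 m = 322.0 nm.

322 nm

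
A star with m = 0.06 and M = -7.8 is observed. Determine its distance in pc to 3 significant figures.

373 pc

m − M = 5 log₁₀(d/10 pc)
0.06 − (-7.8) = 7.86 = 5 log₁₀(d/10)
d = 10 × 10^(7.86/5) = 10 × 10^1.572 = 373.3 pc.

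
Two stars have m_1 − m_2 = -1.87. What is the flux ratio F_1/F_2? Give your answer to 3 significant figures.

5.60

F_1/F_2 = 10^(−(m_1 − m_2)/2.5) = 10^(1.87/2.5) = 10^0.748 = 5.598.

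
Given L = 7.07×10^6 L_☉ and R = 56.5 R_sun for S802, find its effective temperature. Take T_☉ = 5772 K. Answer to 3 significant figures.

T/T_☉ = (L/L_☉)^(1/4) / (R/R_☉)^(1/2)
T = 5772 × (7.07×10^6)^(1/4) / √(56.5) = 5772 × 51.56 / 7.517 = 3.960×10^4 K.

3.96×10^4 K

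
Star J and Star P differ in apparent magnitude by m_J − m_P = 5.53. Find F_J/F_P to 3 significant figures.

F_J/F_P = 10^(−(m_J − m_P)/2.5) = 10^(-5.53/2.5) = 10^-2.212 = 0.006138.

0.00614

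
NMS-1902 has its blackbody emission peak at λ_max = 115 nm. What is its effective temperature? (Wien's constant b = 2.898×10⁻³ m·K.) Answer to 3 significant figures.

T = b/λ_max = 2.898×10⁻³ / (115×10⁻⁹) = 2.520×10^4 K.

2.52×10^4 K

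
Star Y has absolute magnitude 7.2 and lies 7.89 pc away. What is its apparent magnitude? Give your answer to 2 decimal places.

6.69

m = M + 5 log₁₀(d/10 pc) = 7.2 + 5 log₁₀(7.89/10)
  = 7.2 + 5 × -0.103 = 7.2 + -0.51 = 6.69.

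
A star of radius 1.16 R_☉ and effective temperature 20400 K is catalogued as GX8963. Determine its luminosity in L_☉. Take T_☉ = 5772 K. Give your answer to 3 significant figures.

L/L_☉ = (R/R_☉)² (T/T_☉)⁴ = (1.16)² × (20400/5772)⁴
       = 1.346 × (3.534)⁴ = 1.346 × 156.0 = 210.0.

210 L_☉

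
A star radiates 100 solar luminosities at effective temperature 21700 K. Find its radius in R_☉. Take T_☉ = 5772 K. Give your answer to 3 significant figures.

0.708 R_☉

R/R_☉ = √(L/L_☉) / (T/T_☉)² = √(100) / (3.760)²
       = 10.00 / 14.13 = 0.7075.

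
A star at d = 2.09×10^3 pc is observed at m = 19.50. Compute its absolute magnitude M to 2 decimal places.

7.90

M = m − 5 log₁₀(d/10 pc) = 19.50 − 5 log₁₀(2.09×10^3/10)
  = 19.50 − 5 × 2.320 = 19.50 − 11.60 = 7.90.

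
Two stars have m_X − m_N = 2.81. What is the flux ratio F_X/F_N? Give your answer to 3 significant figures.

0.0752

F_X/F_N = 10^(−(m_X − m_N)/2.5) = 10^(-2.81/2.5) = 10^-1.124 = 0.07516.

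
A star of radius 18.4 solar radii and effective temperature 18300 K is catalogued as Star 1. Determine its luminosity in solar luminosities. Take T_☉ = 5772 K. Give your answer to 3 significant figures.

3.42×10^4 solar luminosities

L/L_☉ = (R/R_☉)² (T/T_☉)⁴ = (18.4)² × (18300/5772)⁴
       = 338.6 × (3.170)⁴ = 338.6 × 101.0 = 3.421×10^4.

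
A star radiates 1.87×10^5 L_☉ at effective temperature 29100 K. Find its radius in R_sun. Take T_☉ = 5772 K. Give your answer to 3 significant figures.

R/R_☉ = √(L/L_☉) / (T/T_☉)² = √(1.87×10^5) / (5.042)²
       = 432.4 / 25.42 = 17.01.

17.0 R_sun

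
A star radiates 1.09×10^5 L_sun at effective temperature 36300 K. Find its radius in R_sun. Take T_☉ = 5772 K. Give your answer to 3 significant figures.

R/R_☉ = √(L/L_☉) / (T/T_☉)² = √(1.09×10^5) / (6.289)²
       = 330.2 / 39.55 = 8.347.

8.35 R_sun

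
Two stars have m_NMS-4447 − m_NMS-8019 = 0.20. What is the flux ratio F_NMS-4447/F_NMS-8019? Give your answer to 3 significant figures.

0.832

F_NMS-4447/F_NMS-8019 = 10^(−(m_NMS-4447 − m_NMS-8019)/2.5) = 10^(-0.20/2.5) = 10^-0.080 = 0.8318.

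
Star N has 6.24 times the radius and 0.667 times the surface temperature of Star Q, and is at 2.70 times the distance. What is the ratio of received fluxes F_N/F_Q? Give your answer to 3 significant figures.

1.06

L_N/L_Q = (R_N/R_Q)²(T_N/T_Q)⁴ = (6.24)² × (0.667)⁴ = 7.707.
F_N/F_Q = (L_N/L_Q)/(d_N/d_Q)² = 7.707 / (2.70)² = 1.057.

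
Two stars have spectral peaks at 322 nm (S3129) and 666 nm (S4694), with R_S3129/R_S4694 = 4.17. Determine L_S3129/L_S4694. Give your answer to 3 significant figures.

Wien's law gives T ∝ 1/λ_max, so T_S3129/T_S4694 = λ_S4694/λ_S3129 = 666/322 = 2.068.
Then L ∝ R²T⁴ gives L_S3129/L_S4694 = (4.17)² × (2.068)⁴ = 17.39 × 18.30 = 318.2.

318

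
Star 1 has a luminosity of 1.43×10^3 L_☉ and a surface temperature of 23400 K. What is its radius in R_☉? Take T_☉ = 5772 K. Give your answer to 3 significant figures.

2.30 R_☉

R/R_☉ = √(L/L_☉) / (T/T_☉)² = √(1.43×10^3) / (4.054)²
       = 37.82 / 16.44 = 2.301.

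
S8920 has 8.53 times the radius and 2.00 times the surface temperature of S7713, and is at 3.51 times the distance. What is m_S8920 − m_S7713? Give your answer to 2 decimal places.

L_S8920/L_S7713 = (8.53)²(2.00)⁴ = 1164.
F_S8920/F_S7713 = (L_S8920/L_S7713)/(d_S8920/d_S7713)² = 1164/12.32 = 94.49.
m_S8920 − m_S7713 = −2.5 log₁₀(94.49) = -4.94.

-4.94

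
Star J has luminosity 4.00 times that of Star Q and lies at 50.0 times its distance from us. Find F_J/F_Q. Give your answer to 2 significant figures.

F = L/(4πd²), so F_J/F_Q = (L_J/L_Q) / (d_J/d_Q)²
= 4.00 / (50.0)² = 4.00 / 2500 = 0.001600.

0.0016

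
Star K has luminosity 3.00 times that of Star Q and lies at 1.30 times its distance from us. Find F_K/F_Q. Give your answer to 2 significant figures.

F = L/(4πd²), so F_K/F_Q = (L_K/L_Q) / (d_K/d_Q)²
= 3.00 / (1.30)² = 3.00 / 1.690 = 1.775.

1.8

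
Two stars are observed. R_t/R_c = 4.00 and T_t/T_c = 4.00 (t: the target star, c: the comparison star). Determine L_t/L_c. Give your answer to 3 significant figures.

From the Stefan–Boltzmann law, L ∝ R²T⁴, so
L_t/L_c = (R_t/R_c)² (T_t/T_c)⁴ = (4.00)² × (4.00)⁴ = 16.00 × 256.0 = 4096.

4.10×10^3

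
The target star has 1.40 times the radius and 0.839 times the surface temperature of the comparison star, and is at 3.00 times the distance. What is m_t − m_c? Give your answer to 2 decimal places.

2.42

L_t/L_c = (1.40)²(0.839)⁴ = 0.9712.
F_t/F_c = (L_t/L_c)/(d_t/d_c)² = 0.9712/9.000 = 0.1079.
m_t − m_c = −2.5 log₁₀(0.1079) = 2.42.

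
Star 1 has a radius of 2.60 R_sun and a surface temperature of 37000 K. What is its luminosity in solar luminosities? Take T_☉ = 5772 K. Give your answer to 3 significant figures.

1.14×10^4 solar luminosities

L/L_☉ = (R/R_☉)² (T/T_☉)⁴ = (2.60)² × (37000/5772)⁴
       = 6.760 × (6.410)⁴ = 6.760 × 1689 = 1.141×10^4.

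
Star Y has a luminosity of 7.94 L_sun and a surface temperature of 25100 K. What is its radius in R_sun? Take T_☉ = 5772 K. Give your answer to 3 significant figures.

0.149 R_sun

R/R_☉ = √(L/L_☉) / (T/T_☉)² = √(7.94) / (4.349)²
       = 2.818 / 18.91 = 0.1490.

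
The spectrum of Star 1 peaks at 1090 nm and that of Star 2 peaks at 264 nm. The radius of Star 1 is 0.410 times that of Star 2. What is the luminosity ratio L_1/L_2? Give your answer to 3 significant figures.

Wien's law gives T ∝ 1/λ_max, so T_1/T_2 = λ_2/λ_1 = 264/1090 = 0.2422.
Then L ∝ R²T⁴ gives L_1/L_2 = (0.410)² × (0.2422)⁴ = 0.1681 × 0.003441 = 5.785×10^-4.

5.78×10^-4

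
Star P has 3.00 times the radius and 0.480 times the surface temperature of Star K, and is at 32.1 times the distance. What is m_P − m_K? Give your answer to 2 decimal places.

8.33

L_P/L_K = (3.00)²(0.480)⁴ = 0.4778.
F_P/F_K = (L_P/L_K)/(d_P/d_K)² = 0.4778/1030 = 4.637×10^-4.
m_P − m_K = −2.5 log₁₀(4.637×10^-4) = 8.33.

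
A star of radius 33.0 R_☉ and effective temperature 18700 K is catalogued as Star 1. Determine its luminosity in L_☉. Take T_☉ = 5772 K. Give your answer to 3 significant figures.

L/L_☉ = (R/R_☉)² (T/T_☉)⁴ = (33.0)² × (18700/5772)⁴
       = 1089 × (3.240)⁴ = 1089 × 110.2 = 1.200×10^5.

1.20×10^5 L_☉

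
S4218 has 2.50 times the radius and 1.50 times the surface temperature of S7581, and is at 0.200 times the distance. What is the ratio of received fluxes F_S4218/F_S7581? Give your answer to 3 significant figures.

L_S4218/L_S7581 = (R_S4218/R_S7581)²(T_S4218/T_S7581)⁴ = (2.50)² × (1.50)⁴ = 31.64.
F_S4218/F_S7581 = (L_S4218/L_S7581)/(d_S4218/d_S7581)² = 31.64 / (0.200)² = 791.0.

791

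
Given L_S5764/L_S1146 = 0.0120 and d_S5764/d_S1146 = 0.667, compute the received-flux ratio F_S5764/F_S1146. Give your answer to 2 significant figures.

F = L/(4πd²), so F_S5764/F_S1146 = (L_S5764/L_S1146) / (d_S5764/d_S1146)²
= 0.0120 / (0.667)² = 0.0120 / 0.4449 = 0.02697.

0.027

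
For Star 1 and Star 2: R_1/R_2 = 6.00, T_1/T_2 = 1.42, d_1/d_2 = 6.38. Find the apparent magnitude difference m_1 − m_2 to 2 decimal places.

L_1/L_2 = (6.00)²(1.42)⁴ = 146.4.
F_1/F_2 = (L_1/L_2)/(d_1/d_2)² = 146.4/40.70 = 3.596.
m_1 − m_2 = −2.5 log₁₀(3.596) = -1.39.

-1.39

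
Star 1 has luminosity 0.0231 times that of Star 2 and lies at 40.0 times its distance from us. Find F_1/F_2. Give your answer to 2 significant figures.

F = L/(4πd²), so F_1/F_2 = (L_1/L_2) / (d_1/d_2)²
= 0.0231 / (40.0)² = 0.0231 / 1600 = 1.444×10^-5.

1.4×10^-5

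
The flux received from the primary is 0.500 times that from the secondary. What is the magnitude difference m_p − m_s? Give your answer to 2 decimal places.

0.75

m_p − m_s = −2.5 log₁₀(F_p/F_s) = −2.5 log₁₀(0.500) = −2.5 × (-0.301) = 0.753.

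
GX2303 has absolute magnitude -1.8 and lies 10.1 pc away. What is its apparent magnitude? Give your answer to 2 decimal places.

m = M + 5 log₁₀(d/10 pc) = -1.8 + 5 log₁₀(10.1/10)
  = -1.8 + 5 × 0.004 = -1.8 + 0.02 = -1.78.

-1.78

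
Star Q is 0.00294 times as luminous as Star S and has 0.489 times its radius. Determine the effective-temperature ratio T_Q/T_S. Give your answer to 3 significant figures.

L ∝ R²T⁴ gives T ∝ (L/R²)^(1/4), so
T_Q/T_S = (0.00294 / 0.489²)^(1/4) = (0.01230)^(1/4) = 0.3330.

0.333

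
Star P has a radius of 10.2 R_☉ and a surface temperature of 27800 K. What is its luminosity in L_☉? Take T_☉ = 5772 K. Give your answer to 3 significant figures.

L/L_☉ = (R/R_☉)² (T/T_☉)⁴ = (10.2)² × (27800/5772)⁴
       = 104.0 × (4.816)⁴ = 104.0 × 538.1 = 5.599×10^4.

5.60×10^4 L_☉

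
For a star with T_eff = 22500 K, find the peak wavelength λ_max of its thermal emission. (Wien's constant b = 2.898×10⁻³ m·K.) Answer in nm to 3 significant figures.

λ_max = b/T = 2.898×10⁻³ / 22500 = 1.29×10^-7 m = 128.8 nm.

129 nm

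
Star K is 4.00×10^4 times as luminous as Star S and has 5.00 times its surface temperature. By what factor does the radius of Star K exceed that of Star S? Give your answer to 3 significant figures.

8.00

L ∝ R²T⁴ gives R ∝ √L / T², so
R_K/R_S = √(4.00×10^4) / (5.00)² = 200.0 / 25.00 = 8.000.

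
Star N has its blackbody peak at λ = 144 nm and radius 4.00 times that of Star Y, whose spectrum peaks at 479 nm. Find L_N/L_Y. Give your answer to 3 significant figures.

Wien's law gives T ∝ 1/λ_max, so T_N/T_Y = λ_Y/λ_N = 479/144 = 3.326.
Then L ∝ R²T⁴ gives L_N/L_Y = (4.00)² × (3.326)⁴ = 16.00 × 122.4 = 1959.

1.96×10^3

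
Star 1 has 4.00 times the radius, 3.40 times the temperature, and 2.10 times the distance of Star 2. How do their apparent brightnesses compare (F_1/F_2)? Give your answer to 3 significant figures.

485

L_1/L_2 = (R_1/R_2)²(T_1/T_2)⁴ = (4.00)² × (3.40)⁴ = 2138.
F_1/F_2 = (L_1/L_2)/(d_1/d_2)² = 2138 / (2.10)² = 484.8.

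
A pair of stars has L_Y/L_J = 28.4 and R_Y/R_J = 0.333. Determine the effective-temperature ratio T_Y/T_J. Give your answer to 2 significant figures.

L ∝ R²T⁴ gives T ∝ (L/R²)^(1/4), so
T_Y/T_J = (28.4 / 0.333²)^(1/4) = (256.1)^(1/4) = 4.000.

4.0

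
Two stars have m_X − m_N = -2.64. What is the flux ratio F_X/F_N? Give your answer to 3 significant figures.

11.4

F_X/F_N = 10^(−(m_X − m_N)/2.5) = 10^(2.64/2.5) = 10^1.056 = 11.38.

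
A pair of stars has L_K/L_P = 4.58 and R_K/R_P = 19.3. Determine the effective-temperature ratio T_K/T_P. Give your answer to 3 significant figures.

L ∝ R²T⁴ gives T ∝ (L/R²)^(1/4), so
T_K/T_P = (4.58 / 19.3²)^(1/4) = (0.01230)^(1/4) = 0.3330.

0.333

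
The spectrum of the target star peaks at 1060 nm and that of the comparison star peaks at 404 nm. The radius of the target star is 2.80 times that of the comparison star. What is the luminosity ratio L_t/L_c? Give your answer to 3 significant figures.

Wien's law gives T ∝ 1/λ_max, so T_t/T_c = λ_c/λ_t = 404/1060 = 0.3811.
Then L ∝ R²T⁴ gives L_t/L_c = (2.80)² × (0.3811)⁴ = 7.840 × 0.02110 = 0.1654.

0.165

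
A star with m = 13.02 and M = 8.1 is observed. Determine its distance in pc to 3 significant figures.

m − M = 5 log₁₀(d/10 pc)
13.02 − (8.1) = 4.92 = 5 log₁₀(d/10)
d = 10 × 10^(4.92/5) = 10 × 10^0.984 = 96.38 pc.

96.4 pc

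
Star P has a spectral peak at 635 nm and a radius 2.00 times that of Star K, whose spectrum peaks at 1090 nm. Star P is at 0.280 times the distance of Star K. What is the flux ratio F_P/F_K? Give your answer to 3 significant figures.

443

Wien's law: T_P/T_K = λ_K/λ_P = 1090/635 = 1.717.
L_P/L_K = (R_P/R_K)²(T_P/T_K)⁴ = (2.00)²(1.717)⁴ = 34.73.
F_P/F_K = (L_P/L_K)/(d_P/d_K)² = 34.73/(0.280)² = 443.0.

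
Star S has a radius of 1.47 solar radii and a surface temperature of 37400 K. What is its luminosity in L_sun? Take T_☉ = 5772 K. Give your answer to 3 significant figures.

L/L_☉ = (R/R_☉)² (T/T_☉)⁴ = (1.47)² × (37400/5772)⁴
       = 2.161 × (6.480)⁴ = 2.161 × 1763 = 3809.

3.81×10^3 L_sun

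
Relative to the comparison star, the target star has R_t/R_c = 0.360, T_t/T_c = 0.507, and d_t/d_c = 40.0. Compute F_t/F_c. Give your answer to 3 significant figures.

L_t/L_c = (R_t/R_c)²(T_t/T_c)⁴ = (0.360)² × (0.507)⁴ = 0.008563.
F_t/F_c = (L_t/L_c)/(d_t/d_c)² = 0.008563 / (40.0)² = 5.352×10^-6.

5.35×10^-6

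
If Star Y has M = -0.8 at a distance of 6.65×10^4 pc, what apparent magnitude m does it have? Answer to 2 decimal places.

18.31

m = M + 5 log₁₀(d/10 pc) = -0.8 + 5 log₁₀(6.65×10^4/10)
  = -0.8 + 5 × 3.823 = -0.8 + 19.11 = 18.31.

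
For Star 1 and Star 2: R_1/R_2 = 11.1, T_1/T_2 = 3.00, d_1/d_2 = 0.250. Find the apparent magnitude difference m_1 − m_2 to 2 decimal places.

-13.01

L_1/L_2 = (11.1)²(3.00)⁴ = 9980.
F_1/F_2 = (L_1/L_2)/(d_1/d_2)² = 9980/0.06250 = 1.597×10^5.
m_1 − m_2 = −2.5 log₁₀(1.597×10^5) = -13.01.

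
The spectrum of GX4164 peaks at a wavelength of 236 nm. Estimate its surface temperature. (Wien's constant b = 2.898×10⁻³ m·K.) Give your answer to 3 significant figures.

1.23×10^4 K

T = b/λ_max = 2.898×10⁻³ / (236×10⁻⁹) = 1.228×10^4 K.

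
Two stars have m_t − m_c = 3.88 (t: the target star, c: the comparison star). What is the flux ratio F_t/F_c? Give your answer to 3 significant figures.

0.0281

F_t/F_c = 10^(−(m_t − m_c)/2.5) = 10^(-3.88/2.5) = 10^-1.552 = 0.02805.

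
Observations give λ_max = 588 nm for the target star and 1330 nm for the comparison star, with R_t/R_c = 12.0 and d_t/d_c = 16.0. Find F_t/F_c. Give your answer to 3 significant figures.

14.7

Wien's law: T_t/T_c = λ_c/λ_t = 1330/588 = 2.262.
L_t/L_c = (R_t/R_c)²(T_t/T_c)⁴ = (12.0)²(2.262)⁴ = 3769.
F_t/F_c = (L_t/L_c)/(d_t/d_c)² = 3769/(16.0)² = 14.72.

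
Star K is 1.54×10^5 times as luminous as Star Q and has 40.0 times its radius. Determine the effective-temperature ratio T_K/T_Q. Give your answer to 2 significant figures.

3.1

L ∝ R²T⁴ gives T ∝ (L/R²)^(1/4), so
T_K/T_Q = (1.54×10^5 / 40.0²)^(1/4) = (96.25)^(1/4) = 3.132.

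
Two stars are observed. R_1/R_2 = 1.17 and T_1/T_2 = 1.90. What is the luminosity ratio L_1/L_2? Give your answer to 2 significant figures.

From the Stefan–Boltzmann law, L ∝ R²T⁴, so
L_1/L_2 = (R_1/R_2)² (T_1/T_2)⁴ = (1.17)² × (1.90)⁴ = 1.369 × 13.03 = 17.84.

18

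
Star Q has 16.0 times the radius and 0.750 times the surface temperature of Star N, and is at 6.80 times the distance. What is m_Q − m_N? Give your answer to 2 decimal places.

L_Q/L_N = (16.0)²(0.750)⁴ = 81.00.
F_Q/F_N = (L_Q/L_N)/(d_Q/d_N)² = 81.00/46.24 = 1.752.
m_Q − m_N = −2.5 log₁₀(1.752) = -0.61.

-0.61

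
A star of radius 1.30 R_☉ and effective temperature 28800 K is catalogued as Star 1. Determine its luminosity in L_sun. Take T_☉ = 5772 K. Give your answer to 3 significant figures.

L/L_☉ = (R/R_☉)² (T/T_☉)⁴ = (1.30)² × (28800/5772)⁴
       = 1.690 × (4.990)⁴ = 1.690 × 619.8 = 1047.

1.05×10^3 L_sun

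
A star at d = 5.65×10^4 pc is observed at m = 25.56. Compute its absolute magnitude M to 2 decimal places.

6.80

M = m − 5 log₁₀(d/10 pc) = 25.56 − 5 log₁₀(5.65×10^4/10)
  = 25.56 − 5 × 3.752 = 25.56 − 18.76 = 6.80.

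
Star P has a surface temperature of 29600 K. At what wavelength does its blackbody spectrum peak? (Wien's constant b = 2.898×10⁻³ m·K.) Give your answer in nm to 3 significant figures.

λ_max = b/T = 2.898×10⁻³ / 29600 = 9.79×10^-8 m = 97.91 nm.

97.9 nm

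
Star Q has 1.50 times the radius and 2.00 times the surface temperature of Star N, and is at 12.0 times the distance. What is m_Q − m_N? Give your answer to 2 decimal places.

1.51

L_Q/L_N = (1.50)²(2.00)⁴ = 36.00.
F_Q/F_N = (L_Q/L_N)/(d_Q/d_N)² = 36.00/144.0 = 0.2500.
m_Q − m_N = −2.5 log₁₀(0.2500) = 1.51.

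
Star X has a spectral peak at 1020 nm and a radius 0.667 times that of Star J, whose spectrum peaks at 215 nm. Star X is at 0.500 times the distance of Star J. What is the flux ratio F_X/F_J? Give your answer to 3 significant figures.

0.00351

Wien's law: T_X/T_J = λ_J/λ_X = 215/1020 = 0.2108.
L_X/L_J = (R_X/R_J)²(T_X/T_J)⁴ = (0.667)²(0.2108)⁴ = 8.782×10^-4.
F_X/F_J = (L_X/L_J)/(d_X/d_J)² = 8.782×10^-4/(0.500)² = 0.003513.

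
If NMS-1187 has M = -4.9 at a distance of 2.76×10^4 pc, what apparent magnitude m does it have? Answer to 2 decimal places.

m = M + 5 log₁₀(d/10 pc) = -4.9 + 5 log₁₀(2.76×10^4/10)
  = -4.9 + 5 × 3.441 = -4.9 + 17.20 = 12.30.

12.30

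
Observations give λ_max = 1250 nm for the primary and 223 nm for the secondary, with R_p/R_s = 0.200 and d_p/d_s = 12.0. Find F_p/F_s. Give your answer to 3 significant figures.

Wien's law: T_p/T_s = λ_s/λ_p = 223/1250 = 0.1784.
L_p/L_s = (R_p/R_s)²(T_p/T_s)⁴ = (0.200)²(0.1784)⁴ = 4.052×10^-5.
F_p/F_s = (L_p/L_s)/(d_p/d_s)² = 4.052×10^-5/(12.0)² = 2.814×10^-7.

2.81×10^-7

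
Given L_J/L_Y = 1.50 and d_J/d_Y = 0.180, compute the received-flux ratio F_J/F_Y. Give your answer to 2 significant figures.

F = L/(4πd²), so F_J/F_Y = (L_J/L_Y) / (d_J/d_Y)²
= 1.50 / (0.180)² = 1.50 / 0.03240 = 46.30.

46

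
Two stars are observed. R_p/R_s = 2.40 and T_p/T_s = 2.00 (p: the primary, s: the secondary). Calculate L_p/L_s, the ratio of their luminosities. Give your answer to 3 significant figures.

92.2

From the Stefan–Boltzmann law, L ∝ R²T⁴, so
L_p/L_s = (R_p/R_s)² (T_p/T_s)⁴ = (2.40)² × (2.00)⁴ = 5.760 × 16.00 = 92.16.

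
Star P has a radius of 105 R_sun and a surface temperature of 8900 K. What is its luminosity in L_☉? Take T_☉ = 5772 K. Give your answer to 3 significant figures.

L/L_☉ = (R/R_☉)² (T/T_☉)⁴ = (105)² × (8900/5772)⁴
       = 1.102×10^4 × (1.542)⁴ = 1.102×10^4 × 5.653 = 6.232×10^4.

6.23×10^4 L_☉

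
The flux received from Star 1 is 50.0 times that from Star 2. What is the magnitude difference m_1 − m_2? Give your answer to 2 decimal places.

-4.25

m_1 − m_2 = −2.5 log₁₀(F_1/F_2) = −2.5 log₁₀(50.0) = −2.5 × (1.699) = -4.247.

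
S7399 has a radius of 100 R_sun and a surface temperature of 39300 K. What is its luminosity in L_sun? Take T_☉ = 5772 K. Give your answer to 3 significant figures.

L/L_☉ = (R/R_☉)² (T/T_☉)⁴ = (100)² × (39300/5772)⁴
       = 1.000×10^4 × (6.809)⁴ = 1.000×10^4 × 2149 = 2.149×10^7.

2.15×10^7 L_sun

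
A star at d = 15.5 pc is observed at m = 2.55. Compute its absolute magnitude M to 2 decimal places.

1.60

M = m − 5 log₁₀(d/10 pc) = 2.55 − 5 log₁₀(15.5/10)
  = 2.55 − 5 × 0.190 = 2.55 − 0.95 = 1.60.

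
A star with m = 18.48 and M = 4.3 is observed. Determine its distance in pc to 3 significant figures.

6.85×10^3 pc

m − M = 5 log₁₀(d/10 pc)
18.48 − (4.3) = 14.18 = 5 log₁₀(d/10)
d = 10 × 10^(14.18/5) = 10 × 10^2.836 = 6855 pc.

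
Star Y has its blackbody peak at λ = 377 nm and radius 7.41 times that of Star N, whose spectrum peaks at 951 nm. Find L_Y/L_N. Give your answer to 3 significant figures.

Wien's law gives T ∝ 1/λ_max, so T_Y/T_N = λ_N/λ_Y = 951/377 = 2.523.
Then L ∝ R²T⁴ gives L_Y/L_N = (7.41)² × (2.523)⁴ = 54.91 × 40.49 = 2223.

2.22×10^3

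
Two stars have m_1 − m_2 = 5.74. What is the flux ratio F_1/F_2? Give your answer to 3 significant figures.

F_1/F_2 = 10^(−(m_1 − m_2)/2.5) = 10^(-5.74/2.5) = 10^-2.296 = 0.005058.

0.00506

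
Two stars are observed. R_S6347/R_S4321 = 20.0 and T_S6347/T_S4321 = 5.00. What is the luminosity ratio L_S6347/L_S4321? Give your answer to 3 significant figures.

2.50×10^5

From the Stefan–Boltzmann law, L ∝ R²T⁴, so
L_S6347/L_S4321 = (R_S6347/R_S4321)² (T_S6347/T_S4321)⁴ = (20.0)² × (5.00)⁴ = 400.0 × 625.0 = 2.500×10^5.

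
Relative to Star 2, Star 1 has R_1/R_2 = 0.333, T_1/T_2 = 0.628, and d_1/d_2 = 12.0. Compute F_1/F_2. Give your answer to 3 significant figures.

L_1/L_2 = (R_1/R_2)²(T_1/T_2)⁴ = (0.333)² × (0.628)⁴ = 0.01725.
F_1/F_2 = (L_1/L_2)/(d_1/d_2)² = 0.01725 / (12.0)² = 1.198×10^-4.

1.20×10^-4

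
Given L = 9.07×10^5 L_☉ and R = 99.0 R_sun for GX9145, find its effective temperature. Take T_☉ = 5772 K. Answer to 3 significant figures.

1.79×10^4 K

T/T_☉ = (L/L_☉)^(1/4) / (R/R_☉)^(1/2)
T = 5772 × (9.07×10^5)^(1/4) / √(99.0) = 5772 × 30.86 / 9.950 = 1.790×10^4 K.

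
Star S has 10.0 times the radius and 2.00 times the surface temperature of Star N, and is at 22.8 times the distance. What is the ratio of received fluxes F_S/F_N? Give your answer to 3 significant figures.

3.08

L_S/L_N = (R_S/R_N)²(T_S/T_N)⁴ = (10.0)² × (2.00)⁴ = 1600.
F_S/F_N = (L_S/L_N)/(d_S/d_N)² = 1600 / (22.8)² = 3.078.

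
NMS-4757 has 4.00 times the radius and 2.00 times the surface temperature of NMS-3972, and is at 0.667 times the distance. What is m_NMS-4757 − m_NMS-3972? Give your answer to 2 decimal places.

L_NMS-4757/L_NMS-3972 = (4.00)²(2.00)⁴ = 256.0.
F_NMS-4757/F_NMS-3972 = (L_NMS-4757/L_NMS-3972)/(d_NMS-4757/d_NMS-3972)² = 256.0/0.4449 = 575.4.
m_NMS-4757 − m_NMS-3972 = −2.5 log₁₀(575.4) = -6.90.

-6.90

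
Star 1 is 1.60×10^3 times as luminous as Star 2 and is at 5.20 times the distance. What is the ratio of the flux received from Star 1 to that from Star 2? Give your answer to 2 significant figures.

F = L/(4πd²), so F_1/F_2 = (L_1/L_2) / (d_1/d_2)²
= 1.60×10^3 / (5.20)² = 1.60×10^3 / 27.04 = 59.17.

59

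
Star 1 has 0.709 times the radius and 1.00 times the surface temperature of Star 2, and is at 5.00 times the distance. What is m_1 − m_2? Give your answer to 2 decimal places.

L_1/L_2 = (0.709)²(1.00)⁴ = 0.5027.
F_1/F_2 = (L_1/L_2)/(d_1/d_2)² = 0.5027/25.00 = 0.02011.
m_1 − m_2 = −2.5 log₁₀(0.02011) = 4.24.

4.24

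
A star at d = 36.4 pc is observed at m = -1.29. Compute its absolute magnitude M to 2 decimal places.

-4.10

M = m − 5 log₁₀(d/10 pc) = -1.29 − 5 log₁₀(36.4/10)
  = -1.29 − 5 × 0.561 = -1.29 − 2.81 = -4.10.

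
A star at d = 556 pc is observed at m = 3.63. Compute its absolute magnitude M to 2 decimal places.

M = m − 5 log₁₀(d/10 pc) = 3.63 − 5 log₁₀(556/10)
  = 3.63 − 5 × 1.745 = 3.63 − 8.73 = -5.10.

-5.10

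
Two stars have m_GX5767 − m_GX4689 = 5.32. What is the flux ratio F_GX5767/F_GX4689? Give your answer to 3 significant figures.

F_GX5767/F_GX4689 = 10^(−(m_GX5767 − m_GX4689)/2.5) = 10^(-5.32/2.5) = 10^-2.128 = 0.007447.

0.00745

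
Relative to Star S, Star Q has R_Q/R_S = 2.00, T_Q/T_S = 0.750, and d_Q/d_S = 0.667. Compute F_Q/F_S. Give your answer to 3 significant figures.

L_Q/L_S = (R_Q/R_S)²(T_Q/T_S)⁴ = (2.00)² × (0.750)⁴ = 1.266.
F_Q/F_S = (L_Q/L_S)/(d_Q/d_S)² = 1.266 / (0.667)² = 2.845.

2.84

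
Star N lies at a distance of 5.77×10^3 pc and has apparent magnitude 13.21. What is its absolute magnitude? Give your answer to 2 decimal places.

-0.60

M = m − 5 log₁₀(d/10 pc) = 13.21 − 5 log₁₀(5.77×10^3/10)
  = 13.21 − 5 × 2.761 = 13.21 − 13.81 = -0.60.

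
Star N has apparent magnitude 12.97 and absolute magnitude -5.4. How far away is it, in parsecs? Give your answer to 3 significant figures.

4.72×10^4 pc

m − M = 5 log₁₀(d/10 pc)
12.97 − (-5.4) = 18.37 = 5 log₁₀(d/10)
d = 10 × 10^(18.37/5) = 10 × 10^3.674 = 4.721×10^4 pc.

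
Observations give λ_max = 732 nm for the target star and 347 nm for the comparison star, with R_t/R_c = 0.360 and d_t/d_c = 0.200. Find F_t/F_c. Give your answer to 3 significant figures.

Wien's law: T_t/T_c = λ_c/λ_t = 347/732 = 0.4740.
L_t/L_c = (R_t/R_c)²(T_t/T_c)⁴ = (0.360)²(0.4740)⁴ = 0.006545.
F_t/F_c = (L_t/L_c)/(d_t/d_c)² = 0.006545/(0.200)² = 0.1636.

0.164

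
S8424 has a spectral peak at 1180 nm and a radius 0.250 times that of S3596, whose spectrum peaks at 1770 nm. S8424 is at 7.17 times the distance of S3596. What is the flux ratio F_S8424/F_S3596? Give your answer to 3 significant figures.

Wien's law: T_S8424/T_S3596 = λ_S3596/λ_S8424 = 1770/1180 = 1.500.
L_S8424/L_S3596 = (R_S8424/R_S3596)²(T_S8424/T_S3596)⁴ = (0.250)²(1.500)⁴ = 0.3164.
F_S8424/F_S3596 = (L_S8424/L_S3596)/(d_S8424/d_S3596)² = 0.3164/(7.17)² = 0.006155.

0.00615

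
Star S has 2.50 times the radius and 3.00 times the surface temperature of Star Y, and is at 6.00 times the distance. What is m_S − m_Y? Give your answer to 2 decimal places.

L_S/L_Y = (2.50)²(3.00)⁴ = 506.2.
F_S/F_Y = (L_S/L_Y)/(d_S/d_Y)² = 506.2/36.00 = 14.06.
m_S − m_Y = −2.5 log₁₀(14.06) = -2.87.

-2.87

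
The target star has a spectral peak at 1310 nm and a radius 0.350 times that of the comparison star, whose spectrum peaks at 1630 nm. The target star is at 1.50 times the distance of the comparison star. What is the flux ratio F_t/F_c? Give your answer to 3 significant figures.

Wien's law: T_t/T_c = λ_c/λ_t = 1630/1310 = 1.244.
L_t/L_c = (R_t/R_c)²(T_t/T_c)⁴ = (0.350)²(1.244)⁴ = 0.2936.
F_t/F_c = (L_t/L_c)/(d_t/d_c)² = 0.2936/(1.50)² = 0.1305.

0.131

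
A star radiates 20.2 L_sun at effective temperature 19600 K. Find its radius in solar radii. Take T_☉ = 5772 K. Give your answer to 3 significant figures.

0.390 solar radii

R/R_☉ = √(L/L_☉) / (T/T_☉)² = √(20.2) / (3.396)²
       = 4.494 / 11.53 = 0.3898.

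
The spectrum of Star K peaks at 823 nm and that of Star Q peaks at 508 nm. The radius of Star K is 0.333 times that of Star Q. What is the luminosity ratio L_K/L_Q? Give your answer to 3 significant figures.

0.0161

Wien's law gives T ∝ 1/λ_max, so T_K/T_Q = λ_Q/λ_K = 508/823 = 0.6173.
Then L ∝ R²T⁴ gives L_K/L_Q = (0.333)² × (0.6173)⁴ = 0.1109 × 0.1452 = 0.01610.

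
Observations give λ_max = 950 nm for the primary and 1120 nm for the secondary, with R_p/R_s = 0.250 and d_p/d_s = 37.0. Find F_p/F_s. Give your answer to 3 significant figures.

Wien's law: T_p/T_s = λ_s/λ_p = 1120/950 = 1.179.
L_p/L_s = (R_p/R_s)²(T_p/T_s)⁴ = (0.250)²(1.179)⁴ = 0.1207.
F_p/F_s = (L_p/L_s)/(d_p/d_s)² = 0.1207/(37.0)² = 8.820×10^-5.

8.82×10^-5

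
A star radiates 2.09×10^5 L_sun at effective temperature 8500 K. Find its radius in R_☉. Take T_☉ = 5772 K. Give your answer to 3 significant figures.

R/R_☉ = √(L/L_☉) / (T/T_☉)² = √(2.09×10^5) / (1.473)²
       = 457.2 / 2.169 = 210.8.

211 R_☉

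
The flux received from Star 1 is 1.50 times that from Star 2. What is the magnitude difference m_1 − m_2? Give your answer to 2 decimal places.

-0.44

m_1 − m_2 = −2.5 log₁₀(F_1/F_2) = −2.5 log₁₀(1.50) = −2.5 × (0.176) = -0.440.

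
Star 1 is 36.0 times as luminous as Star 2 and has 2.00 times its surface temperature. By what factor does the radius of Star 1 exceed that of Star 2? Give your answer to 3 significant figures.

1.50

L ∝ R²T⁴ gives R ∝ √L / T², so
R_1/R_2 = √(36.0) / (2.00)² = 6.000 / 4.000 = 1.500.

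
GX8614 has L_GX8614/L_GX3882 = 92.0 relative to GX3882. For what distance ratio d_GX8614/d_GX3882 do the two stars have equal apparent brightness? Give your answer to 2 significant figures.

Equal flux requires L_GX8614/d_GX8614² = L_GX3882/d_GX3882², so d_GX8614/d_GX3882 = √(L_GX8614/L_GX3882)
= √(92.0) = 9.592.

9.6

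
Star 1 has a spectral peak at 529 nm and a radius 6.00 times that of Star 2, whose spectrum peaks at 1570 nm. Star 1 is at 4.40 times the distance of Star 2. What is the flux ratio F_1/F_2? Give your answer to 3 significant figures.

Wien's law: T_1/T_2 = λ_2/λ_1 = 1570/529 = 2.968.
L_1/L_2 = (R_1/R_2)²(T_1/T_2)⁴ = (6.00)²(2.968)⁴ = 2793.
F_1/F_2 = (L_1/L_2)/(d_1/d_2)² = 2793/(4.40)² = 144.3.

144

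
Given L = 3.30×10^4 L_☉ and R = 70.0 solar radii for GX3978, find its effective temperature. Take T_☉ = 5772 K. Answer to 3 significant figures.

9.30×10^3 K

T/T_☉ = (L/L_☉)^(1/4) / (R/R_☉)^(1/2)
T = 5772 × (3.30×10^4)^(1/4) / √(70.0) = 5772 × 13.48 / 8.367 = 9298 K.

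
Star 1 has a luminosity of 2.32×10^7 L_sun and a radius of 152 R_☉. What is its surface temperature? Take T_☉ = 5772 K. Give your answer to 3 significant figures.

T/T_☉ = (L/L_☉)^(1/4) / (R/R_☉)^(1/2)
T = 5772 × (2.32×10^7)^(1/4) / √(152) = 5772 × 69.40 / 12.33 = 3.249×10^4 K.

3.25×10^4 K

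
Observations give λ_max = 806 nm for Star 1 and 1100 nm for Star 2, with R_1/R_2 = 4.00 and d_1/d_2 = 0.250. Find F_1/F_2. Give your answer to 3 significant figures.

Wien's law: T_1/T_2 = λ_2/λ_1 = 1100/806 = 1.365.
L_1/L_2 = (R_1/R_2)²(T_1/T_2)⁴ = (4.00)²(1.365)⁴ = 55.51.
F_1/F_2 = (L_1/L_2)/(d_1/d_2)² = 55.51/(0.250)² = 888.1.

888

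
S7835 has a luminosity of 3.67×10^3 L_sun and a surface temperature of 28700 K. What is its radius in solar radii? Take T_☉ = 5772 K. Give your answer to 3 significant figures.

2.45 solar radii

R/R_☉ = √(L/L_☉) / (T/T_☉)² = √(3.67×10^3) / (4.972)²
       = 60.58 / 24.72 = 2.450.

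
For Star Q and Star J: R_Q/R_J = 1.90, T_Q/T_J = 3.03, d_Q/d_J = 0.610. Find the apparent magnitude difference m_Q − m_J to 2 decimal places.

-7.28

L_Q/L_J = (1.90)²(3.03)⁴ = 304.3.
F_Q/F_J = (L_Q/L_J)/(d_Q/d_J)² = 304.3/0.3721 = 817.7.
m_Q − m_J = −2.5 log₁₀(817.7) = -7.28.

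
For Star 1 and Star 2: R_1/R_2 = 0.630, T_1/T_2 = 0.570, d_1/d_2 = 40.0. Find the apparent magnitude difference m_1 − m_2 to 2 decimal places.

L_1/L_2 = (0.630)²(0.570)⁴ = 0.04190.
F_1/F_2 = (L_1/L_2)/(d_1/d_2)² = 0.04190/1600 = 2.619×10^-5.
m_1 − m_2 = −2.5 log₁₀(2.619×10^-5) = 11.45.

11.45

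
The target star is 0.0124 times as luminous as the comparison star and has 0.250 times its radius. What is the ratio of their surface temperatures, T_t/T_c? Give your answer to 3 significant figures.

L ∝ R²T⁴ gives T ∝ (L/R²)^(1/4), so
T_t/T_c = (0.0124 / 0.250²)^(1/4) = (0.1984)^(1/4) = 0.6674.

0.667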